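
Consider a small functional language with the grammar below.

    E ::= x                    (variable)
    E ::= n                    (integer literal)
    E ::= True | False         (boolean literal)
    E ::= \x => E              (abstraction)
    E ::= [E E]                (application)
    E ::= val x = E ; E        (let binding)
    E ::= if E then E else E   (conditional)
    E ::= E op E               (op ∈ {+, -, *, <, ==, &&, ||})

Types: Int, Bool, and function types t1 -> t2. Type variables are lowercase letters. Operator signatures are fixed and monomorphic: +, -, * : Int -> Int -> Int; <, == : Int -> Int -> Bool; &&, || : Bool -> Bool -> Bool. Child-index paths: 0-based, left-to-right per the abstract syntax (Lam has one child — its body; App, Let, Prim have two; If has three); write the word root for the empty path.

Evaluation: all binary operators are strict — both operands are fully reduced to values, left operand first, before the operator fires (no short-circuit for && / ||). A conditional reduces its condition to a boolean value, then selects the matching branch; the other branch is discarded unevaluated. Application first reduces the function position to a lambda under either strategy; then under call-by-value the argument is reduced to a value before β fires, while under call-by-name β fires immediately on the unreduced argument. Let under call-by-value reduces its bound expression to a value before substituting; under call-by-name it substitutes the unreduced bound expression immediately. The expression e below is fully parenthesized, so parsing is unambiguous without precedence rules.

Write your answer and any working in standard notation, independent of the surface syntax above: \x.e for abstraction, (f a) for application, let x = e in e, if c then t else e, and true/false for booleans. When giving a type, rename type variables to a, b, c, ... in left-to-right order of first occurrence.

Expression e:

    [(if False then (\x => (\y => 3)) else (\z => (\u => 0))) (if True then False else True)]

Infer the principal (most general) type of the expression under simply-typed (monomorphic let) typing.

Derivation:
  unify Bool ~ Bool
\y._ : b -> Int
\x._ : a -> b -> Int
\u._ : d -> Int
\z._ : c -> d -> Int
  unify a -> b -> Int ~ c -> d -> Int
  unify a ~ c
  unify b -> Int ~ d -> Int
  unify b ~ d
  unify Int ~ Int
  unify Bool ~ Bool
  unify Bool ~ Bool
  unify c -> d -> Int ~ Bool -> e
  unify c ~ Bool
  unify d -> Int ~ e
_ _ : d -> Int

Answer: a -> Int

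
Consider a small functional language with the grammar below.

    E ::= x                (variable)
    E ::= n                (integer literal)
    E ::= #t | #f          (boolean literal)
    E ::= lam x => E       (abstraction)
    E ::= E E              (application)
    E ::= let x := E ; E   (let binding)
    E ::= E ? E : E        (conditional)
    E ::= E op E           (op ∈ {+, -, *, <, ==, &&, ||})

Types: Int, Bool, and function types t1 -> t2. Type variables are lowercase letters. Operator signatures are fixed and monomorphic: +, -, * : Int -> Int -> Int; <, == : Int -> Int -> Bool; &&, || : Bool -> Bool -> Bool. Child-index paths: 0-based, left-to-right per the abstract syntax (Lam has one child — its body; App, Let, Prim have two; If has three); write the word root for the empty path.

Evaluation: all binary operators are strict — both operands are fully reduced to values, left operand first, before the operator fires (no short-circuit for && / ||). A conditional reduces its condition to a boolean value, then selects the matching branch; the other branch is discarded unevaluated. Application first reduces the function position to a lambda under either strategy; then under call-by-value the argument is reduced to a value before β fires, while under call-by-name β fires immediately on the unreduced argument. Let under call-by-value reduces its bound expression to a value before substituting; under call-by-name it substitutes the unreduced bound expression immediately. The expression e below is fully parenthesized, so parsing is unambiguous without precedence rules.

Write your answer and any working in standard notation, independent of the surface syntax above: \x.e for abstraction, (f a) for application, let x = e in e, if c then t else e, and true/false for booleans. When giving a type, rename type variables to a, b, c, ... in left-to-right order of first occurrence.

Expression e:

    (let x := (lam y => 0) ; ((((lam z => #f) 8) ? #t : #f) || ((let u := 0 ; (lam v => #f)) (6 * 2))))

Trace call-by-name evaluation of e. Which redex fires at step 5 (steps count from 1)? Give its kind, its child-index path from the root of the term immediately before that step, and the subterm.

Trace:
step 0: (let x = (\y.0) in ((if ((\z.false) 8) then true else false) || ((let u = 0 in (\v.false)) (6 * 2))))
step 1: [let@root] ((if ((\z.false) 8) then true else false) || ((let u = 0 in (\v.false)) (6 * 2)))
step 2: [beta@0.0] ((if false then true else false) || ((let u = 0 in (\v.false)) (6 * 2)))
step 3: [if@0] (false || ((let u = 0 in (\v.false)) (6 * 2)))
step 4: [let@1.0] (false || ((\v.false) (6 * 2)))
step 5: [beta@1] (false || false)

Answer: beta at 1 : ((\v.false) (6 * 2))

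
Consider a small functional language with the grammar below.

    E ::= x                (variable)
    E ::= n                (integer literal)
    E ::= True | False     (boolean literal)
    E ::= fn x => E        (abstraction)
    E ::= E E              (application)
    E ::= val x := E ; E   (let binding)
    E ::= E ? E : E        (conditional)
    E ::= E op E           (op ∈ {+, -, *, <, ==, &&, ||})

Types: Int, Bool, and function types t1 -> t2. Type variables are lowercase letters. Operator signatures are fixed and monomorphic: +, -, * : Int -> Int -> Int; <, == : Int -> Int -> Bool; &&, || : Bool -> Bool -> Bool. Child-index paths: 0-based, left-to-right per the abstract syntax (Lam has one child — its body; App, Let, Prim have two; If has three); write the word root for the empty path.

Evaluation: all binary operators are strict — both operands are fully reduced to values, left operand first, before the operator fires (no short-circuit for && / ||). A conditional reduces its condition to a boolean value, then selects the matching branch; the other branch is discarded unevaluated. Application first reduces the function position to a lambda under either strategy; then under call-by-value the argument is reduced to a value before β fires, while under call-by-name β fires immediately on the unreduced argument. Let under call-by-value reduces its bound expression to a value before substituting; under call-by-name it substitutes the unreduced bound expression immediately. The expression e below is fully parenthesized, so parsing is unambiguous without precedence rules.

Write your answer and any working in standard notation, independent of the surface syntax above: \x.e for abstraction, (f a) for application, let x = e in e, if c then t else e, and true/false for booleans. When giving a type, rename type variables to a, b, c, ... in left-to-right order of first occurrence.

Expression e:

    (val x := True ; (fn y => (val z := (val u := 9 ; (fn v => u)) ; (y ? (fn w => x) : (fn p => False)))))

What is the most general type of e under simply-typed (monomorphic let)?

Derivation:
let x : Bool
let u : Int
u : Int
\v._ : b -> Int
let z : b -> Int
y : a
  unify a ~ Bool
x : Bool
\w._ : c -> Bool
\p._ : d -> Bool
  unify c -> Bool ~ d -> Bool
  unify c ~ d
  unify Bool ~ Bool
\y._ : Bool -> d -> Bool

Answer: Bool -> a -> Bool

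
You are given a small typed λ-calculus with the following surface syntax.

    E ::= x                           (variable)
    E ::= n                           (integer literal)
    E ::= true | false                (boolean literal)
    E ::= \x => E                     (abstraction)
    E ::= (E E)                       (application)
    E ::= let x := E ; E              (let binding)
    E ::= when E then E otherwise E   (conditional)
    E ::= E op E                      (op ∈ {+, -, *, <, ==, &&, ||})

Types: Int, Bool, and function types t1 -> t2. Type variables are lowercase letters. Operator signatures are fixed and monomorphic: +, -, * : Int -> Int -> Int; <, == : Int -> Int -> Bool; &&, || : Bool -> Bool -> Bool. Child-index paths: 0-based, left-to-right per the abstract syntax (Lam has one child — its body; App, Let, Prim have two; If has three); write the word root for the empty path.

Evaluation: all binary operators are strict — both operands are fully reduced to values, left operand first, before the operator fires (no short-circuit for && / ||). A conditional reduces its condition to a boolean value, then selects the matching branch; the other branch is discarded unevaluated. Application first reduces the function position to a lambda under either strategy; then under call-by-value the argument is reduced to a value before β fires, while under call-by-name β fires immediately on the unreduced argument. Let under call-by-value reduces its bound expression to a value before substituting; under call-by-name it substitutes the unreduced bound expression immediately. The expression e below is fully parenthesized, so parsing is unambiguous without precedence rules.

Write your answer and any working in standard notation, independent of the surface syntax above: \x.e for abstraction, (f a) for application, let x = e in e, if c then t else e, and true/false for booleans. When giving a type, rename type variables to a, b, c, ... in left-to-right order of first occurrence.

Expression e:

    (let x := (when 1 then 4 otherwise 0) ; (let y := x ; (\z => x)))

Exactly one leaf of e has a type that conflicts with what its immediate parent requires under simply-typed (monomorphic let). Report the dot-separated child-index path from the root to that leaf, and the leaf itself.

Derivation:
  unify Int ~ Bool
  FAIL: mismatch Int ~ Bool

Answer: 0.0 : 1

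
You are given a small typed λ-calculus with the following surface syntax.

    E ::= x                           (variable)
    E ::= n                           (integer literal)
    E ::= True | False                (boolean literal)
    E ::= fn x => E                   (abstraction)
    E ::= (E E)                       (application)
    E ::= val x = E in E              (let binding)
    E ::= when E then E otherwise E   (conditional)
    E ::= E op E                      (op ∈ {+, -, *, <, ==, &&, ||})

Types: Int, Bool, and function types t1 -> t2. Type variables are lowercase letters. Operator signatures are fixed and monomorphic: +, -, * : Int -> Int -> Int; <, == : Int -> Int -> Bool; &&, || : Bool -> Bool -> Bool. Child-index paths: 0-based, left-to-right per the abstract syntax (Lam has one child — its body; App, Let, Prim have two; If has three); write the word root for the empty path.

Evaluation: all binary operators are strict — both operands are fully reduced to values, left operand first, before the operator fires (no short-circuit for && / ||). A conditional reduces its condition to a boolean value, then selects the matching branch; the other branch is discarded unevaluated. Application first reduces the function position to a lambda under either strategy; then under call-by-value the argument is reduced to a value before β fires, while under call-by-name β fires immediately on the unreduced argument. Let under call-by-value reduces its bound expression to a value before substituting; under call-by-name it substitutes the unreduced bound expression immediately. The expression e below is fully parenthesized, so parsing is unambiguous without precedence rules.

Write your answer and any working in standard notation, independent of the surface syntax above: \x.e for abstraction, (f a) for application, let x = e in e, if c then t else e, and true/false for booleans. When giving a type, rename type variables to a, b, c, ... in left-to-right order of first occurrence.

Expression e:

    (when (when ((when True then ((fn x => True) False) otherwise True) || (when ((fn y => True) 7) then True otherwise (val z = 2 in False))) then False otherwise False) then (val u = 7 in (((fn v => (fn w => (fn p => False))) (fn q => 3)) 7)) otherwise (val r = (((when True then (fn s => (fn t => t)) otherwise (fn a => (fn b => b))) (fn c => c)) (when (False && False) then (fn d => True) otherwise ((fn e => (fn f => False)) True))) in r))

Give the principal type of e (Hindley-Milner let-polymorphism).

Answer: a -> Bool

Derivation:
  unify Bool ~ Bool
\x._ : a -> Bool
  unify a -> Bool ~ Bool -> b
  unify a ~ Bool
  unify Bool ~ b
_ _ : Bool
  unify Bool ~ Bool
  unify Bool ~ Bool
\y._ : c -> Bool
  unify c -> Bool ~ Int -> d
  unify c ~ Int
  unify Bool ~ d
_ _ : Bool
  unify Bool ~ Bool
let z : Int
  unify Bool ~ Bool
  unify Bool ~ Bool
  unify Bool ~ Bool
  unify Bool ~ Bool
  unify Bool ~ Bool
let u : Int
\p._ : g -> Bool
\w._ : f -> g -> Bool
\v._ : e -> f -> g -> Bool
\q._ : h -> Int
  unify e -> f -> g -> Bool ~ (h -> Int) -> i
  unify e ~ h -> Int
  unify f -> g -> Bool ~ i
_ _ : f -> g -> Bool
  unify f -> g -> Bool ~ Int -> j
  unify f ~ Int
  unify g -> Bool ~ j
_ _ : g -> Bool
  unify Bool ~ Bool
t : l
\t._ : l -> l
\s._ : k -> l -> l
b : n
\b._ : n -> n
\a._ : m -> n -> n
  unify k -> l -> l ~ m -> n -> n
  unify k ~ m
  unify l -> l ~ n -> n
  unify l ~ n
  unify n ~ n
c : o
\c._ : o -> o
  unify m -> n -> n ~ (o -> o) -> p
  unify m ~ o -> o
  unify n -> n ~ p
_ _ : n -> n
  unify Bool ~ Bool
  unify Bool ~ Bool
  unify Bool ~ Bool
\d._ : q -> Bool
\f._ : s -> Bool
\e._ : r -> s -> Bool
  unify r -> s -> Bool ~ Bool -> t
  unify r ~ Bool
  unify s -> Bool ~ t
_ _ : s -> Bool
  unify q -> Bool ~ s -> Bool
  unify q ~ s
  unify Bool ~ Bool
  unify n -> n ~ (s -> Bool) -> u
  unify n ~ s -> Bool
  unify s -> Bool ~ u
_ _ : s -> Bool
let r : forall. s -> Bool
r : v -> Bool
  unify g -> Bool ~ v -> Bool
  unify g ~ v
  unify Bool ~ Bool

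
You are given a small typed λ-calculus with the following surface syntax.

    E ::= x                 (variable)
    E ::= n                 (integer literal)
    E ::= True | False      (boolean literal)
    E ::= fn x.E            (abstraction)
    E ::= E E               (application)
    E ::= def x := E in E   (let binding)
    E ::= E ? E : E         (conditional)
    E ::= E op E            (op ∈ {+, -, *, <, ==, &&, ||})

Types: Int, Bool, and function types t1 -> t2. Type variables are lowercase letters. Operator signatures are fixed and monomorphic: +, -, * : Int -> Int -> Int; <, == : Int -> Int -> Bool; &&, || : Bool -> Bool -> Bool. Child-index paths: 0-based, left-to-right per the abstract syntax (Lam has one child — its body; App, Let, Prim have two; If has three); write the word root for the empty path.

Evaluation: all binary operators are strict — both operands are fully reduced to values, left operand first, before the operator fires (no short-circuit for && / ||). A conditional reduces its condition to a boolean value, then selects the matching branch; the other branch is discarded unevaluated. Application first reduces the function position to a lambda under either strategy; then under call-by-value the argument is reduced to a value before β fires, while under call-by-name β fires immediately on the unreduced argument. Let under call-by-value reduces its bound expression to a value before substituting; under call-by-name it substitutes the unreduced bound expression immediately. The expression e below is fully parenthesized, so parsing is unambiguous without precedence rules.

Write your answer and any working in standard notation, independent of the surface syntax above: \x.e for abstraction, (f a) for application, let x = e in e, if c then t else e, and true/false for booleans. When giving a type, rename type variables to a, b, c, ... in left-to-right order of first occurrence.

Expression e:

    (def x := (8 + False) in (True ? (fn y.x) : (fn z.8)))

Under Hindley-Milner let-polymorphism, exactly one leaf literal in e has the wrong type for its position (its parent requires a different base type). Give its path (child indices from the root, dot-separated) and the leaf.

Answer: 0.1 : false

Derivation:
  unify Int ~ Int
  unify Bool ~ Int
  FAIL: mismatch Bool ~ Int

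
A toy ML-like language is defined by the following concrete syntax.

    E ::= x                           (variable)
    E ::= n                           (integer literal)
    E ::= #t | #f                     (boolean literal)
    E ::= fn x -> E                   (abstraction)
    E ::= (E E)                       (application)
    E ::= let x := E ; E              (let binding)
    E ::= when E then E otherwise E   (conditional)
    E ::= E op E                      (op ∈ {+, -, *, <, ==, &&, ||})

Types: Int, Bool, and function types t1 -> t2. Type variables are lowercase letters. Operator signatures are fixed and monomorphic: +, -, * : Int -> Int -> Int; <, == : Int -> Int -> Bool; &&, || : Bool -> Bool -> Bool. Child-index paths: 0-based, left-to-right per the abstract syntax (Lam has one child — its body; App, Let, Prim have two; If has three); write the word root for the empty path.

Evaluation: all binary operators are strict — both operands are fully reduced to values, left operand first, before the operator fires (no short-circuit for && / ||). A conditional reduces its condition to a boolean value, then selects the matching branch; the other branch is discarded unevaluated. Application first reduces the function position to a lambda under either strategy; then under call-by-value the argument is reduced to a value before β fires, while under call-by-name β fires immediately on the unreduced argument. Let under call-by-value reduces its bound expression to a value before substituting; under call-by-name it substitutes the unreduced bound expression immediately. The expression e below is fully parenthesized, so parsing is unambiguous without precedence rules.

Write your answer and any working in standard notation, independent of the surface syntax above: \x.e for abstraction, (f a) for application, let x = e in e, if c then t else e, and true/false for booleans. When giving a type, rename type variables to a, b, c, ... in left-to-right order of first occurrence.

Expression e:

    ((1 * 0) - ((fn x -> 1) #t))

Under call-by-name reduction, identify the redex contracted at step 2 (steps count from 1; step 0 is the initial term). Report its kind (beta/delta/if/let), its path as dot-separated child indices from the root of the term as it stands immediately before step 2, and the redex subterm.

Answer: beta at 1 : ((\x.1) true)

Trace:
step 0: ((1 * 0) - ((\x.1) true))
step 1: [delta@0] (0 - ((\x.1) true))
step 2: [beta@1] (0 - 1)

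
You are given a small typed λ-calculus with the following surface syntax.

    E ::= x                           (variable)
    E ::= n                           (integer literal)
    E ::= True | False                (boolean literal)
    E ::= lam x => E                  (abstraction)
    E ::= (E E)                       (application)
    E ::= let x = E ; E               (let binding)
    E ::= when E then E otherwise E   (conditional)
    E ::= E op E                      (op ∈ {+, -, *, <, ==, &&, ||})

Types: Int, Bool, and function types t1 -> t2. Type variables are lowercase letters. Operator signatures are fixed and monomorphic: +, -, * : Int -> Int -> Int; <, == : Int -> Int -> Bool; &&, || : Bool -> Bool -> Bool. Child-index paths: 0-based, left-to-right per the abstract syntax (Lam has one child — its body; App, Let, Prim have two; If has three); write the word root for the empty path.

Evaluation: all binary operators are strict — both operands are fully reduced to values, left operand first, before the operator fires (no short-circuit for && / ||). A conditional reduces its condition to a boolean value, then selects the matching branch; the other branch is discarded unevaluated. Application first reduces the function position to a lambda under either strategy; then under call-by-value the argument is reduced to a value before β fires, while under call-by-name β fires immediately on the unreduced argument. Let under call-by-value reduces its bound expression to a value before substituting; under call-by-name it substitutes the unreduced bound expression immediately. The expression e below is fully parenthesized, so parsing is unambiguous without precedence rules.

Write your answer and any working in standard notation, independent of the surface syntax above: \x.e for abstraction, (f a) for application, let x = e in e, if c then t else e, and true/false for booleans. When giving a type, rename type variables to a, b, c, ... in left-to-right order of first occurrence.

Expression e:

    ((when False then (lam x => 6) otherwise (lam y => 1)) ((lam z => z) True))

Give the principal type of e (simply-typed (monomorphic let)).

Trace:
  unify Bool ~ Bool
\x._ : a -> Int
\y._ : b -> Int
  unify a -> Int ~ b -> Int
  unify a ~ b
  unify Int ~ Int
z : c
\z._ : c -> c
  unify c -> c ~ Bool -> d
  unify c ~ Bool
  unify Bool ~ d
_ _ : Bool
  unify b -> Int ~ Bool -> e
  unify b ~ Bool
  unify Int ~ e
_ _ : Int

Answer: Int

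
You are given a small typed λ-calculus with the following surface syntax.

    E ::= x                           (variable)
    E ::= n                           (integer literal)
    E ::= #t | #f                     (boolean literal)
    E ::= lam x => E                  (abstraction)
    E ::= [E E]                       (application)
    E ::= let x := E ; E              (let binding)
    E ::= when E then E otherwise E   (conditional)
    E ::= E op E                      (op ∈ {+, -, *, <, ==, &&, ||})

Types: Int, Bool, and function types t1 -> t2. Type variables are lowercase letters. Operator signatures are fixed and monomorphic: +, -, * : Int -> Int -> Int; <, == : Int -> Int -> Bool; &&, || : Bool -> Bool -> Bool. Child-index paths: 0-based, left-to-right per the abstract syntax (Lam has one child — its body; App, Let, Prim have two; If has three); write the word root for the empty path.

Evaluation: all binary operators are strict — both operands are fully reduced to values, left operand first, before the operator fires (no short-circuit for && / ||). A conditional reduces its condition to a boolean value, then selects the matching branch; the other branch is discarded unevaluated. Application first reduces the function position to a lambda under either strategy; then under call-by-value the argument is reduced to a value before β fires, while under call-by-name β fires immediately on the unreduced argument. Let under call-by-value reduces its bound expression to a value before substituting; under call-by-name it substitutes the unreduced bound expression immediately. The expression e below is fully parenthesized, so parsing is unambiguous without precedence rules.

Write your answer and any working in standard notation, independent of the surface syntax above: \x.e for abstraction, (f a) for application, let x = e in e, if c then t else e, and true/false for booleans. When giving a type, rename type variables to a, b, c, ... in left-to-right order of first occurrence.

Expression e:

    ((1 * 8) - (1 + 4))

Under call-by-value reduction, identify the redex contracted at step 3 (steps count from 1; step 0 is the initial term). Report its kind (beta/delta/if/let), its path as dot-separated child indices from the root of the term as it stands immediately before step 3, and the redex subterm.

Answer: delta at root : (8 - 5)

Working:
step 0: ((1 * 8) - (1 + 4))
step 1: [delta@0] (8 - (1 + 4))
step 2: [delta@1] (8 - 5)
step 3: [delta@root] 3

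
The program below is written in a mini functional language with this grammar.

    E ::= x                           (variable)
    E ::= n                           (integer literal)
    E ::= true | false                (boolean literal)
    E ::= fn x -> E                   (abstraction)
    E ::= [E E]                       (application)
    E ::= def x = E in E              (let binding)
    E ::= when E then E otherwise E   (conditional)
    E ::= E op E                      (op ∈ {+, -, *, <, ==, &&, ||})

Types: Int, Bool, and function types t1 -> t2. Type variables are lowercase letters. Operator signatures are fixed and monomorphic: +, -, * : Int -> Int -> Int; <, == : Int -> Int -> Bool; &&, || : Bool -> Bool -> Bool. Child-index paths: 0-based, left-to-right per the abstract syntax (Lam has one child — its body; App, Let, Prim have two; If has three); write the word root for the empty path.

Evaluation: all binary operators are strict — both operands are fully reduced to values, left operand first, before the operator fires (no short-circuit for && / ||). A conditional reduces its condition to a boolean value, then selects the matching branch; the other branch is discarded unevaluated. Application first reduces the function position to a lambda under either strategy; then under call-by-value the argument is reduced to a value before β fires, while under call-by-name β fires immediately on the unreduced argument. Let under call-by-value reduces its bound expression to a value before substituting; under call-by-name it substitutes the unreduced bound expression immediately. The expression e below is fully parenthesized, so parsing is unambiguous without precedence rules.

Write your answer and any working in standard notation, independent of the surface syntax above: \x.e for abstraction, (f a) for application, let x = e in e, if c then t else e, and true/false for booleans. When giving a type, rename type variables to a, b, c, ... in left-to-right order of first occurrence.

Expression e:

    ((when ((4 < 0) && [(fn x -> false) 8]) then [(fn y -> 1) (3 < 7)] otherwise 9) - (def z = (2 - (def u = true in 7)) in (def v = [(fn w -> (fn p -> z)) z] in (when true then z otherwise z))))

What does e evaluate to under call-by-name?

Derivation:
step 0: ((if ((4 < 0) && ((\x.false) 8)) then ((\y.1) (3 < 7)) else 9) - (let z = (2 - (let u = true in 7)) in (let v = ((\w.(\p.z)) z) in (if true then z else z))))
step 1: [delta@0.0.0] ((if (false && ((\x.false) 8)) then ((\y.1) (3 < 7)) else 9) - (let z = (2 - (let u = true in 7)) in (let v = ((\w.(\p.z)) z) in (if true then z else z))))
step 2: [beta@0.0.1] ((if (false && false) then ((\y.1) (3 < 7)) else 9) - (let z = (2 - (let u = true in 7)) in (let v = ((\w.(\p.z)) z) in (if true then z else z))))
step 3: [delta@0.0] ((if false then ((\y.1) (3 < 7)) else 9) - (let z = (2 - (let u = true in 7)) in (let v = ((\w.(\p.z)) z) in (if true then z else z))))
step 4: [if@0] (9 - (let z = (2 - (let u = true in 7)) in (let v = ((\w.(\p.z)) z) in (if true then z else z))))
step 5: [let@1] (9 - (let v = ((\w.(\p.(2 - (let u = true in 7)))) (2 - (let u = true in 7))) in (if true then (2 - (let u = true in 7)) else (2 - (let u = true in 7)))))
step 6: [let@1] (9 - (if true then (2 - (let u = true in 7)) else (2 - (let u = true in 7))))
step 7: [if@1] (9 - (2 - (let u = true in 7)))
step 8: [let@1.1] (9 - (2 - 7))
step 9: [delta@1] (9 - -5)
step 10: [delta@root] 14

Answer: 14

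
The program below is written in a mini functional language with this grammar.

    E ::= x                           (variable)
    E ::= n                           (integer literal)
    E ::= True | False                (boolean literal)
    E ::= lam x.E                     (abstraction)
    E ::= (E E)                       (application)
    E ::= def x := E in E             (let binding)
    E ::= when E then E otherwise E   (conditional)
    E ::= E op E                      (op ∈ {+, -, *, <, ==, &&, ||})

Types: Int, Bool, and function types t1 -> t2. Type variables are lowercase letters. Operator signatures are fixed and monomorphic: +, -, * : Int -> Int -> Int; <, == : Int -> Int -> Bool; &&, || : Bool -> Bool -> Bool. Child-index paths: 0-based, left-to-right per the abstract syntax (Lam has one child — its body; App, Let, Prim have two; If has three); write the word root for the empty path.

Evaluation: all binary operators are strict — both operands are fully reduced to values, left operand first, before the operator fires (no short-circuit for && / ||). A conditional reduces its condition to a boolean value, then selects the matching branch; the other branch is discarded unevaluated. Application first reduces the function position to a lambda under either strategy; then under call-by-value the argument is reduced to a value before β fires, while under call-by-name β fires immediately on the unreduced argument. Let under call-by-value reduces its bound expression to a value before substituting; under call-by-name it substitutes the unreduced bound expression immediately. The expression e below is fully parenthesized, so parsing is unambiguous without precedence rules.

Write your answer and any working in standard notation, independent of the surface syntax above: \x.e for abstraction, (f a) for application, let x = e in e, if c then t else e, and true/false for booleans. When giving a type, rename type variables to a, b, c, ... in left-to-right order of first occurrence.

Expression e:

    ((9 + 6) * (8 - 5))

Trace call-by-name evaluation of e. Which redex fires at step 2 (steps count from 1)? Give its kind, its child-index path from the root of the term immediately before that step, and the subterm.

Derivation:
step 0: ((9 + 6) * (8 - 5))
step 1: [delta@0] (15 * (8 - 5))
step 2: [delta@1] (15 * 3)

Answer: delta at 1 : (8 - 5)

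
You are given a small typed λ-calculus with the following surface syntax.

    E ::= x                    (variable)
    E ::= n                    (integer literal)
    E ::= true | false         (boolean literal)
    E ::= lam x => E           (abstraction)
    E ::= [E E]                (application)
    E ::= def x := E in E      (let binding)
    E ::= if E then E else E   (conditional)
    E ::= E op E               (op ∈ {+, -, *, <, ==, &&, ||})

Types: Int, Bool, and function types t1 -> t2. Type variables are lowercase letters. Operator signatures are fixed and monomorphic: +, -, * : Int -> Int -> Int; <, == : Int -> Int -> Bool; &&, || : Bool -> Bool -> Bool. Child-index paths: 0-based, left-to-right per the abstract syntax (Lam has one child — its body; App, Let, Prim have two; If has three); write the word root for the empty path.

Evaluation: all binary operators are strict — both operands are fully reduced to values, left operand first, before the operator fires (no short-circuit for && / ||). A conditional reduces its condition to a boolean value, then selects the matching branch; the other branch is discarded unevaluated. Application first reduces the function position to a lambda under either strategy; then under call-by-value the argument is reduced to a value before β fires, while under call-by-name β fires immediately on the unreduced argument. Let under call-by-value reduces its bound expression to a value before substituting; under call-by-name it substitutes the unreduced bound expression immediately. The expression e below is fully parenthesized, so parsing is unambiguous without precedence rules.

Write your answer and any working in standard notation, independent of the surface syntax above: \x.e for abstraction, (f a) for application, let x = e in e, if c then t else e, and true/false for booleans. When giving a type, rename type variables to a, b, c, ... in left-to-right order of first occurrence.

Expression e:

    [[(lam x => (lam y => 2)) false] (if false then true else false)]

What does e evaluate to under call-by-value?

Answer: 2

Derivation:
step 0: (((\x.(\y.2)) false) (if false then true else false))
step 1: [beta@0] ((\y.2) (if false then true else false))
step 2: [if@1] ((\y.2) false)
step 3: [beta@root] 2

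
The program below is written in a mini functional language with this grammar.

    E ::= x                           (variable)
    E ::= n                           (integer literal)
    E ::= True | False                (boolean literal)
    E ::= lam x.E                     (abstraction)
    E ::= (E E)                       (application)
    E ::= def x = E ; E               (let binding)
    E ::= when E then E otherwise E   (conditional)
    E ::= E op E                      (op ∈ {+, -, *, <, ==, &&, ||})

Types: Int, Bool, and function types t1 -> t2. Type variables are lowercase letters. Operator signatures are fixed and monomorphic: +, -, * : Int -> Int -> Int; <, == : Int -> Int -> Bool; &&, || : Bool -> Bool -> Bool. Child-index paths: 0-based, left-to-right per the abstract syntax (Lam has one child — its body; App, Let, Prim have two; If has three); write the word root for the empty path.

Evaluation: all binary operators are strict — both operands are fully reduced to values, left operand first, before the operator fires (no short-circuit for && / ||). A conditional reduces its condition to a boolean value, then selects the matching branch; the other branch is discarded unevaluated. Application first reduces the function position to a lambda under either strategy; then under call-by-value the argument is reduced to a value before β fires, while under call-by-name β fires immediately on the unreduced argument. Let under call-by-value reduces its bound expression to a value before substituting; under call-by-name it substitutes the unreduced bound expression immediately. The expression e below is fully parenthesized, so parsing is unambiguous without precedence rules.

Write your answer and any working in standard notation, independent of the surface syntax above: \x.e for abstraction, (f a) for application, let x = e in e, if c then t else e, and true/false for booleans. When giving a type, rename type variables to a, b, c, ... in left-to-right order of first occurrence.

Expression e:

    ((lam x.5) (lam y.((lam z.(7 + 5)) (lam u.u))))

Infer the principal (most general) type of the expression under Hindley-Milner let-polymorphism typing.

Answer: Int

Derivation:
\x._ : a -> Int
  unify Int ~ Int
  unify Int ~ Int
\z._ : c -> Int
u : d
\u._ : d -> d
  unify c -> Int ~ (d -> d) -> e
  unify c ~ d -> d
  unify Int ~ e
_ _ : Int
\y._ : b -> Int
  unify a -> Int ~ (b -> Int) -> f
  unify a ~ b -> Int
  unify Int ~ f
_ _ : Int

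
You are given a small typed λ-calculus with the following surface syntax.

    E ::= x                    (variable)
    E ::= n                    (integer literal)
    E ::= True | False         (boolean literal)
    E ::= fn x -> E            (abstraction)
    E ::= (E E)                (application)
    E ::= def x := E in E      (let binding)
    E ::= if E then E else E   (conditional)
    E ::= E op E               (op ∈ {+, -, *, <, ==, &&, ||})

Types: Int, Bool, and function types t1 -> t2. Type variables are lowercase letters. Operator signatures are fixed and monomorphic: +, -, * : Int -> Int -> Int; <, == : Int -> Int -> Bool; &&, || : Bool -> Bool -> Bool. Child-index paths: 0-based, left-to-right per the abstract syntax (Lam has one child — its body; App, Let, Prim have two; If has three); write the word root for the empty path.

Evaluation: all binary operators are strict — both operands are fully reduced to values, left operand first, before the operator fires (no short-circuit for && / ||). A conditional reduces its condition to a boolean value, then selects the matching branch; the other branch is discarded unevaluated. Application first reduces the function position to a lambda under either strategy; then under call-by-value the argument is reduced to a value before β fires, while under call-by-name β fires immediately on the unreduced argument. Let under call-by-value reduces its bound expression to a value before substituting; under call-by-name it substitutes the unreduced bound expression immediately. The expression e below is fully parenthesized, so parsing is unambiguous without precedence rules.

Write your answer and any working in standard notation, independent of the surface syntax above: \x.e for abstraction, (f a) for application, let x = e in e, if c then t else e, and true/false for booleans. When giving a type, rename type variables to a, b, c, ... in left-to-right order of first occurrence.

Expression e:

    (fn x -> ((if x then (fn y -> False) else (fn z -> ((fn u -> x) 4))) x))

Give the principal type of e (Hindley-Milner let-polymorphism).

Working:
x : a
  unify a ~ Bool
\y._ : b -> Bool
x : Bool
\u._ : d -> Bool
  unify d -> Bool ~ Int -> e
  unify d ~ Int
  unify Bool ~ e
_ _ : Bool
\z._ : c -> Bool
  unify b -> Bool ~ c -> Bool
  unify b ~ c
  unify Bool ~ Bool
x : Bool
  unify c -> Bool ~ Bool -> f
  unify c ~ Bool
  unify Bool ~ f
_ _ : Bool
\x._ : Bool -> Bool

Answer: Bool -> Bool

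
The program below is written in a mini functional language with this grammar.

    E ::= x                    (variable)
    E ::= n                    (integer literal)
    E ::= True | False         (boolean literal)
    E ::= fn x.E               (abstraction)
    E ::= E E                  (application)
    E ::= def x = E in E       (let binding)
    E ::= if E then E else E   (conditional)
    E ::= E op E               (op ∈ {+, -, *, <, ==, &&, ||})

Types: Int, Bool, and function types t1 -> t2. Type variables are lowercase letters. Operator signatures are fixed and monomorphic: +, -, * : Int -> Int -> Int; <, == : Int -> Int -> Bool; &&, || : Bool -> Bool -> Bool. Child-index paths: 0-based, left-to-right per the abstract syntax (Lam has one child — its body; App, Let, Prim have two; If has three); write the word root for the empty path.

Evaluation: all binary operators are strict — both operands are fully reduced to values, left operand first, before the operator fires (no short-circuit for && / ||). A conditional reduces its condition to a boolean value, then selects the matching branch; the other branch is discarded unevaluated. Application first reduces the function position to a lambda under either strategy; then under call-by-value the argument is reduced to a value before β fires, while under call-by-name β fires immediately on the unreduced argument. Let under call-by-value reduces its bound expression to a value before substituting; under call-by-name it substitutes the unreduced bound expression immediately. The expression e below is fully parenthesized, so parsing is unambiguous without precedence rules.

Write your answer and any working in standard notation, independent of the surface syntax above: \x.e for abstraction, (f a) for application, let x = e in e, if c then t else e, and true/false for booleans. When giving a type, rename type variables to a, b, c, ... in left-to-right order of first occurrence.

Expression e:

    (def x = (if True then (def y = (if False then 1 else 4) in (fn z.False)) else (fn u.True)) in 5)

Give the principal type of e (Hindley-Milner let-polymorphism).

Trace:
  unify Bool ~ Bool
  unify Bool ~ Bool
  unify Int ~ Int
let y : Int
\z._ : a -> Bool
\u._ : b -> Bool
  unify a -> Bool ~ b -> Bool
  unify a ~ b
  unify Bool ~ Bool
let x : forall. b -> Bool

Answer: Int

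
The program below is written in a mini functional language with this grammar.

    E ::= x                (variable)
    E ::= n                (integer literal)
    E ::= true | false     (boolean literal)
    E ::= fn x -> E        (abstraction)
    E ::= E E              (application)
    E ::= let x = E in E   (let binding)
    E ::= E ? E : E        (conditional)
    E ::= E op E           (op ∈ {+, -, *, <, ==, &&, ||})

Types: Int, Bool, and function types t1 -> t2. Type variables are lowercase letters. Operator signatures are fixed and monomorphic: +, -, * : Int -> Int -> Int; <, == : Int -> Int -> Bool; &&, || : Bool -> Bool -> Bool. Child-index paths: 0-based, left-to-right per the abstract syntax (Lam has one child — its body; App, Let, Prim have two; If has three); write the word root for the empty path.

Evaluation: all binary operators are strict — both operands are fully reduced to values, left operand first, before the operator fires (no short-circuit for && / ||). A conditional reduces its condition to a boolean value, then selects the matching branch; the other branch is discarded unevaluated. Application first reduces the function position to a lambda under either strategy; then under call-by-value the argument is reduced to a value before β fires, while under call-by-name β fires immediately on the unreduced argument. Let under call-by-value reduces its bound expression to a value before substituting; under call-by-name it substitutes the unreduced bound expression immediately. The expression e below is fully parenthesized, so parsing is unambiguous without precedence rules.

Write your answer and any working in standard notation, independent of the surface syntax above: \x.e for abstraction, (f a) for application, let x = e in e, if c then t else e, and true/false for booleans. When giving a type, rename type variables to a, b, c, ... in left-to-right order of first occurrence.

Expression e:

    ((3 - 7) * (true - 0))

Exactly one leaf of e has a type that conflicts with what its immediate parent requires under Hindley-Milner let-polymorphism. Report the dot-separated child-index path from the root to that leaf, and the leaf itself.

Answer: 1.0 : true

Working:
  unify Int ~ Int
  unify Int ~ Int
  unify Int ~ Int
  unify Bool ~ Int
  FAIL: mismatch Bool ~ Int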